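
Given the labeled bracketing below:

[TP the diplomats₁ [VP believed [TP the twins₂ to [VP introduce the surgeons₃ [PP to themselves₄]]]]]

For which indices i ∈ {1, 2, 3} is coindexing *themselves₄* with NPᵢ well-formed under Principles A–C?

*themselves* is an anaphor, so Principle A applies: it must be bound in its binding domain.
Binding domain of *themselves₄*: the embedded TP, whose subject is the twins₂.
*the diplomats₁* c-commands the anaphor but is outside its binding domain → cannot satisfy Principle A.
*the twins₂* c-commands the anaphor within its binding domain → licit binder.
*the surgeons₃* c-commands the anaphor within its binding domain → licit binder.

{2, 3}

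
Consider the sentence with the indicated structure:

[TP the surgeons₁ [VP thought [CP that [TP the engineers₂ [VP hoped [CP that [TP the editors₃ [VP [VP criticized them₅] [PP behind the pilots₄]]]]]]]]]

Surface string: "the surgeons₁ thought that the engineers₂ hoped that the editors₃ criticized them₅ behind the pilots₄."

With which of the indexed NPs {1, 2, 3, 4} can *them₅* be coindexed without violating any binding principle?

{1, 2, 4}

*them* is a pronoun, so Principle B applies: it must be free in its binding domain.
Binding domain of *them₅*: the embedded TP, whose subject is the editors₃.
*the surgeons₁* c-commands the pronoun but from outside its binding domain, and is not c-commanded by it → coindexation permitted.
*the engineers₂* c-commands the pronoun but from outside its binding domain, and is not c-commanded by it → coindexation permitted.
*the editors₃* c-commands the pronoun within its binding domain → coindexation would violate Principle B.
*the pilots₄* and the pronoun do not c-command one another → neither Principle B nor Principle C is at stake; coindexation permitted.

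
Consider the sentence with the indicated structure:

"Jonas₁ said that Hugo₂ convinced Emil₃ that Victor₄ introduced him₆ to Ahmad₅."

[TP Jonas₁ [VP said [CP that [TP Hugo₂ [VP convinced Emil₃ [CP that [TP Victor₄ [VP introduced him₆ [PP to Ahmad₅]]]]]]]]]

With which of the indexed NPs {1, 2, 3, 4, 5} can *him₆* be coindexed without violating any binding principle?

{1, 2, 3}

*him* is a pronoun, so Principle B applies: it must be free in its binding domain.
Binding domain of *him₆*: the embedded TP, whose subject is Victor₄.
*Jonas₁* c-commands the pronoun but from outside its binding domain, and is not c-commanded by it → coindexation permitted.
*Hugo₂* c-commands the pronoun but from outside its binding domain, and is not c-commanded by it → coindexation permitted.
*Emil₃* c-commands the pronoun but from outside its binding domain, and is not c-commanded by it → coindexation permitted.
*Victor₄* c-commands the pronoun within its binding domain → coindexation would violate Principle B.
*Ahmad₅*: the pronoun c-commands this R-expression → coindexation would violate Principle C on *Ahmad₅*.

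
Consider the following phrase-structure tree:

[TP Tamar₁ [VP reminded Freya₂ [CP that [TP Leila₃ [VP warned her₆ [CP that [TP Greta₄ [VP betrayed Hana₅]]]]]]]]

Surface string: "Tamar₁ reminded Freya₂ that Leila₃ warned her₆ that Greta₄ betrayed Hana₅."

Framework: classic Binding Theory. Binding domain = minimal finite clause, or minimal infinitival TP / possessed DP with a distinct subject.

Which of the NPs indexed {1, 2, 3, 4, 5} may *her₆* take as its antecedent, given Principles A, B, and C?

{1, 2}

*her* is a pronoun, so Principle B applies: it must be free in its binding domain.
Binding domain of *her₆*: the embedded TP, whose subject is Leila₃.
*Tamar₁* c-commands the pronoun but from outside its binding domain, and is not c-commanded by it → coindexation permitted.
*Freya₂* c-commands the pronoun but from outside its binding domain, and is not c-commanded by it → coindexation permitted.
*Leila₃* c-commands the pronoun within its binding domain → coindexation would violate Principle B.
*Greta₄*: the pronoun c-commands this R-expression → coindexation would violate Principle C on *Greta₄*.
*Hana₅*: the pronoun c-commands this R-expression → coindexation would violate Principle C on *Hana₅*.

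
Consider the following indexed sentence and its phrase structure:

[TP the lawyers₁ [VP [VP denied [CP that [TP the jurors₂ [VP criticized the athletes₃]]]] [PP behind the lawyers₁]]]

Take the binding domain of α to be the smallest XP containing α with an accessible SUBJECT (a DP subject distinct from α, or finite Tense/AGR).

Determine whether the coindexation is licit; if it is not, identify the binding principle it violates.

Principle C

The two coindexed NPs are *the lawyers₁* (the higher occurrence) and *the lawyers₁* (the lower occurrence).
*the lawyers₁* (the lower occurrence) is an R-expression. Principle C requires it to be free everywhere.
*the lawyers₁* (the higher occurrence) c-commands it and carries the same index.
The R-expression is bound → Principle C violation.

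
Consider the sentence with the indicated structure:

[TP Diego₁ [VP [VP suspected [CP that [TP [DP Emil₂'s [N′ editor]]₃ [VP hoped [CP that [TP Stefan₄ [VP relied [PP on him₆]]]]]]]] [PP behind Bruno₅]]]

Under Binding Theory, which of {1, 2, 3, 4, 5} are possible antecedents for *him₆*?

{1, 2, 3, 5}

*him* is a pronoun, so Principle B applies: it must be free in its binding domain.
Binding domain of *him₆*: the embedded TP, whose subject is Stefan₄.
*Diego₁* c-commands the pronoun but from outside its binding domain, and is not c-commanded by it → coindexation permitted.
*Emil₂* and the pronoun do not c-command one another → neither Principle B nor Principle C is at stake; coindexation permitted.
*[Emil₂'s editor]₃* c-commands the pronoun but from outside its binding domain, and is not c-commanded by it → coindexation permitted.
*Stefan₄* c-commands the pronoun within its binding domain → coindexation would violate Principle B.
*Bruno₅* and the pronoun do not c-command one another → neither Principle B nor Principle C is at stake; coindexation permitted.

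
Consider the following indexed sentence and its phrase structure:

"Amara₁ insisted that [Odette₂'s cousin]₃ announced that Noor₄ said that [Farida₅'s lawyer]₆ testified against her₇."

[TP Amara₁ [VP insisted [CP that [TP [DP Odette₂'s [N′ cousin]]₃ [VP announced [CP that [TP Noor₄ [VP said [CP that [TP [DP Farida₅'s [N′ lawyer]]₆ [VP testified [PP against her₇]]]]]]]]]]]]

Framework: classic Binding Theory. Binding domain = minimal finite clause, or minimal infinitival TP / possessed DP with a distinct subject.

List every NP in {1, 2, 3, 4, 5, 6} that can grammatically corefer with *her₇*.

{1, 2, 3, 4, 5}

*her* is a pronoun, so Principle B applies: it must be free in its binding domain.
Binding domain of *her₇*: the embedded TP, whose subject is [Farida₅'s lawyer]₆.
*Amara₁* c-commands the pronoun but from outside its binding domain, and is not c-commanded by it → coindexation permitted.
*Odette₂* and the pronoun do not c-command one another → neither Principle B nor Principle C is at stake; coindexation permitted.
*[Odette₂'s cousin]₃* c-commands the pronoun but from outside its binding domain, and is not c-commanded by it → coindexation permitted.
*Noor₄* c-commands the pronoun but from outside its binding domain, and is not c-commanded by it → coindexation permitted.
*Farida₅* and the pronoun do not c-command one another → neither Principle B nor Principle C is at stake; coindexation permitted.
*[Farida₅'s lawyer]₆* c-commands the pronoun within its binding domain → coindexation would violate Principle B.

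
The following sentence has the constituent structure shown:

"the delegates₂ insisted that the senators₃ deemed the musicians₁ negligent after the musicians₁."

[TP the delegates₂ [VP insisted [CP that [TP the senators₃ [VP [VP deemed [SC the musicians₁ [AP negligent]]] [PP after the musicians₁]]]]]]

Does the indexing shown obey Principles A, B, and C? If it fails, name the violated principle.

grammatical

The two coindexed NPs are *the musicians₁* and *the musicians₁*.
*the musicians₁* is an R-expression; no coindexed NP c-commands it, so Principle C holds.
*the musicians₁* is an R-expression; *the musicians₁* does not c-command it, and no other NP shares its index, so Principle C is satisfied.
All principles are respected.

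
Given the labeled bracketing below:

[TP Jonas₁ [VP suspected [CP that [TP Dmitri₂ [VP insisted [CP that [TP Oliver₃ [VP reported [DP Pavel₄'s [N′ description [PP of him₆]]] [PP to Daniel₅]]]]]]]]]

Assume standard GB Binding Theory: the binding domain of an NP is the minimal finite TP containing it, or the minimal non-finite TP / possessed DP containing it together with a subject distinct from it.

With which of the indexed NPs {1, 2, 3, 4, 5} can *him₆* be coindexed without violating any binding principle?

{1, 2, 3, 5}

*him* is a pronoun, so Principle B applies: it must be free in its binding domain.
Binding domain of *him₆*: the possessed DP, whose subject is Pavel₄.
*Jonas₁* c-commands the pronoun but from outside its binding domain, and is not c-commanded by it → coindexation permitted.
*Dmitri₂* c-commands the pronoun but from outside its binding domain, and is not c-commanded by it → coindexation permitted.
*Oliver₃* c-commands the pronoun but from outside its binding domain, and is not c-commanded by it → coindexation permitted.
*Pavel₄* c-commands the pronoun within its binding domain → coindexation would violate Principle B.
*Daniel₅* and the pronoun do not c-command one another → neither Principle B nor Principle C is at stake; coindexation permitted.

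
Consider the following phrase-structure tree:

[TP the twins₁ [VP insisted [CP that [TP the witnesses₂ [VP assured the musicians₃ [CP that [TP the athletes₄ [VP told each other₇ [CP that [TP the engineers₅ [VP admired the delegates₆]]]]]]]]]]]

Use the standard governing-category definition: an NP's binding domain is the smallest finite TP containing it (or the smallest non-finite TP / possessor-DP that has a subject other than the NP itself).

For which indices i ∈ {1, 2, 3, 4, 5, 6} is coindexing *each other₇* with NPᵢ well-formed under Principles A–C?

*each other* is an anaphor, so Principle A applies: it must be bound in its binding domain.
Binding domain of *each other₇*: the embedded TP, whose subject is the athletes₄.
*the twins₁* c-commands the anaphor but is outside its binding domain → cannot satisfy Principle A.
*the witnesses₂* c-commands the anaphor but is outside its binding domain → cannot satisfy Principle A.
*the musicians₃* c-commands the anaphor but is outside its binding domain → cannot satisfy Principle A.
*the athletes₄* c-commands the anaphor within its binding domain → licit binder.
*the engineers₅* does not c-command the anaphor → cannot bind it.
*the delegates₆* does not c-command the anaphor → cannot bind it.

{4}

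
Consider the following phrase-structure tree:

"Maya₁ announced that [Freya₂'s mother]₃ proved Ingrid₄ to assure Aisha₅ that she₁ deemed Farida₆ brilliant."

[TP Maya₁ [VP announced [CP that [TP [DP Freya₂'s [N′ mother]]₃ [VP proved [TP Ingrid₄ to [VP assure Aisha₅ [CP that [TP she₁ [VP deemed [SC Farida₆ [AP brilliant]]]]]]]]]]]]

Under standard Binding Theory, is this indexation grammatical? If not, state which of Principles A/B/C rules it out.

grammatical

The two coindexed NPs are *Maya₁* and *she₁*.
*she₁* is a pronoun; nothing c-commands it within its binding domain (the embedded TP.), so Principle B holds trivially.
*Maya₁* is an R-expression; *she₁* does not c-command it, and no other NP shares its index, so Principle C is satisfied.
All principles are respected.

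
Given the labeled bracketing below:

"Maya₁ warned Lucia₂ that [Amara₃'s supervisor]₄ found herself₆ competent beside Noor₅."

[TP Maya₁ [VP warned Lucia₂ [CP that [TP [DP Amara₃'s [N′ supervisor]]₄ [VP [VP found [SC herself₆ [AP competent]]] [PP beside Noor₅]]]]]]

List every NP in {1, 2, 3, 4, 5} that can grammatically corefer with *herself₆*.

{4}

*herself* is an anaphor, so Principle A applies: it must be bound in its binding domain.
Binding domain of *herself₆*: the embedded TP, whose subject is [Amara₃'s supervisor]₄.
*Maya₁* c-commands the anaphor but is outside its binding domain → cannot satisfy Principle A.
*Lucia₂* c-commands the anaphor but is outside its binding domain → cannot satisfy Principle A.
*Amara₃* does not c-command the anaphor → cannot bind it.
*[Amara₃'s supervisor]₄* c-commands the anaphor within its binding domain → licit binder.
*Noor₅* does not c-command the anaphor → cannot bind it.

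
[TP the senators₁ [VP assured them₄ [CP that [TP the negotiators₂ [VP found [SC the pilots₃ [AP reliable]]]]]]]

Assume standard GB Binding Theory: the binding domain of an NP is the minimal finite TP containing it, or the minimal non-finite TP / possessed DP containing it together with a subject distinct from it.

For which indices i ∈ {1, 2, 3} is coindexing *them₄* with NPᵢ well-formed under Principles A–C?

*them* is a pronoun, so Principle B applies: it must be free in its binding domain.
Binding domain of *them₄*: the matrix TP, whose subject is the senators₁.
*the senators₁* c-commands the pronoun within its binding domain → coindexation would violate Principle B.
*the negotiators₂*: the pronoun c-commands this R-expression → coindexation would violate Principle C on *the negotiators₂*.
*the pilots₃*: the pronoun c-commands this R-expression → coindexation would violate Principle C on *the pilots₃*.

none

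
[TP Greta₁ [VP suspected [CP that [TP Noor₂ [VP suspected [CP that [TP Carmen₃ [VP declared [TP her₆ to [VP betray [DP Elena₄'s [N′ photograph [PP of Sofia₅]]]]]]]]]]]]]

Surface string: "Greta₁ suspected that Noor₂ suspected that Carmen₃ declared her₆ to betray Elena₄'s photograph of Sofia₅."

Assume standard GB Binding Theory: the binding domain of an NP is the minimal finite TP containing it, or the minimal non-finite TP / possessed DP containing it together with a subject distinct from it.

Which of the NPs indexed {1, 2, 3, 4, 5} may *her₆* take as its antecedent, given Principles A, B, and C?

*her* is a pronoun, so Principle B applies: it must be free in its binding domain.
Binding domain of *her₆*: the embedded TP, whose subject is Carmen₃.
*Greta₁* c-commands the pronoun but from outside its binding domain, and is not c-commanded by it → coindexation permitted.
*Noor₂* c-commands the pronoun but from outside its binding domain, and is not c-commanded by it → coindexation permitted.
*Carmen₃* c-commands the pronoun within its binding domain → coindexation would violate Principle B.
*Elena₄*: the pronoun c-commands this R-expression → coindexation would violate Principle C on *Elena₄*.
*Sofia₅*: the pronoun c-commands this R-expression → coindexation would violate Principle C on *Sofia₅*.

{1, 2}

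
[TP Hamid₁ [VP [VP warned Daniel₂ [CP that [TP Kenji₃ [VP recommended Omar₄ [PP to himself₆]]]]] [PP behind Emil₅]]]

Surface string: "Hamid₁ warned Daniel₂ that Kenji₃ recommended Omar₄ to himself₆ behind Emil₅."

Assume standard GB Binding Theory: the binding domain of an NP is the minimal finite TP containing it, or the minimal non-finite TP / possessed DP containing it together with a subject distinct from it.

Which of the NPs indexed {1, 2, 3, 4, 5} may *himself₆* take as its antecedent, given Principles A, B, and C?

{3, 4}

*himself* is an anaphor, so Principle A applies: it must be bound in its binding domain.
Binding domain of *himself₆*: the embedded TP, whose subject is Kenji₃.
*Hamid₁* c-commands the anaphor but is outside its binding domain → cannot satisfy Principle A.
*Daniel₂* c-commands the anaphor but is outside its binding domain → cannot satisfy Principle A.
*Kenji₃* c-commands the anaphor within its binding domain → licit binder.
*Omar₄* c-commands the anaphor within its binding domain → licit binder.
*Emil₅* does not c-command the anaphor → cannot bind it.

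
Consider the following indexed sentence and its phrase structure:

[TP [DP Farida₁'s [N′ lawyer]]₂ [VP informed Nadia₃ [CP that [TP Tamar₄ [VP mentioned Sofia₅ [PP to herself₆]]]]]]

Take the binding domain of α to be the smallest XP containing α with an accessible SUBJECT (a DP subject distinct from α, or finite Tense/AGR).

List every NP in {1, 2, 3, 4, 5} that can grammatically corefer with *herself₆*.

*herself* is an anaphor, so Principle A applies: it must be bound in its binding domain.
Binding domain of *herself₆*: the embedded TP, whose subject is Tamar₄.
*Farida₁* does not c-command the anaphor → cannot bind it.
*[Farida₁'s lawyer]₂* c-commands the anaphor but is outside its binding domain → cannot satisfy Principle A.
*Nadia₃* c-commands the anaphor but is outside its binding domain → cannot satisfy Principle A.
*Tamar₄* c-commands the anaphor within its binding domain → licit binder.
*Sofia₅* c-commands the anaphor within its binding domain → licit binder.

{4, 5}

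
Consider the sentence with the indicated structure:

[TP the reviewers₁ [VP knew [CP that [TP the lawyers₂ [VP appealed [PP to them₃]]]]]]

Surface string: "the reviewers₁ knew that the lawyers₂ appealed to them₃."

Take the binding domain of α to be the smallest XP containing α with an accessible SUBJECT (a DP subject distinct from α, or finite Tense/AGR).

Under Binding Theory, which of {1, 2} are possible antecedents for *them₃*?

*them* is a pronoun, so Principle B applies: it must be free in its binding domain.
Binding domain of *them₃*: the embedded TP, whose subject is the lawyers₂.
*the reviewers₁* c-commands the pronoun but from outside its binding domain, and is not c-commanded by it → coindexation permitted.
*the lawyers₂* c-commands the pronoun within its binding domain → coindexation would violate Principle B.

{1}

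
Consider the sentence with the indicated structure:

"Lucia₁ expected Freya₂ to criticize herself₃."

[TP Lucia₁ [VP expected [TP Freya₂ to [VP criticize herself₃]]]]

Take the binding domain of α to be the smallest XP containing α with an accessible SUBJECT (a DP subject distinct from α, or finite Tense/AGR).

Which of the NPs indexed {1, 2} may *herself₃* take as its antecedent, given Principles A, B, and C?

{2}

*herself* is an anaphor, so Principle A applies: it must be bound in its binding domain.
Binding domain of *herself₃*: the embedded TP, whose subject is Freya₂.
*Lucia₁* c-commands the anaphor but is outside its binding domain → cannot satisfy Principle A.
*Freya₂* c-commands the anaphor within its binding domain → licit binder.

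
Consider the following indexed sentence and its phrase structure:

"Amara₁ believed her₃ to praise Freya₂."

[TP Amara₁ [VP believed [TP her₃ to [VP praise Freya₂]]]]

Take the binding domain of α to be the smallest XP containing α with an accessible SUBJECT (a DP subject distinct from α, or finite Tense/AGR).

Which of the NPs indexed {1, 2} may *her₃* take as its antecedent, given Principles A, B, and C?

*her* is a pronoun, so Principle B applies: it must be free in its binding domain.
Binding domain of *her₃*: the matrix TP, whose subject is Amara₁.
*Amara₁* c-commands the pronoun within its binding domain → coindexation would violate Principle B.
*Freya₂*: the pronoun c-commands this R-expression → coindexation would violate Principle C on *Freya₂*.

none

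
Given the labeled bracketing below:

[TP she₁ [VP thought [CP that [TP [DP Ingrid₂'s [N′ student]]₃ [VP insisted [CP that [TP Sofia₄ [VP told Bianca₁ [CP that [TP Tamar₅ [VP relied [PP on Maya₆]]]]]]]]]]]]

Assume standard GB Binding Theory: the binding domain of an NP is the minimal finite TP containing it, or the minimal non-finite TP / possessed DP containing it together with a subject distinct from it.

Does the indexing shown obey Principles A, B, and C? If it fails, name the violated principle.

The two coindexed NPs are *she₁* and *Bianca₁*.
*Bianca₁* is an R-expression. Principle C requires it to be free everywhere.
*she₁* c-commands it and carries the same index.
The R-expression is bound → Principle C violation.

Principle C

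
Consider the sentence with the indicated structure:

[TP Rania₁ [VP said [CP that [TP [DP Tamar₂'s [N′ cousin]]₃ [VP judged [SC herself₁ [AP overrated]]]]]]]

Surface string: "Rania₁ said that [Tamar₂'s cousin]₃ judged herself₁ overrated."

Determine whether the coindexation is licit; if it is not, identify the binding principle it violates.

The two coindexed NPs are *Rania₁* and *herself₁*.
*herself₁* is an anaphor. Principle A requires it to be bound within its binding domain — the embedded TP, whose subject is [Tamar₂'s cousin]₃.
Within that domain it is c-commanded by *[Tamar₂'s cousin]₃*, which does not share its index.
*Rania₁* does c-command the anaphor, but from outside its binding domain.
The anaphor is unbound in its domain → Principle A violation.

Principle A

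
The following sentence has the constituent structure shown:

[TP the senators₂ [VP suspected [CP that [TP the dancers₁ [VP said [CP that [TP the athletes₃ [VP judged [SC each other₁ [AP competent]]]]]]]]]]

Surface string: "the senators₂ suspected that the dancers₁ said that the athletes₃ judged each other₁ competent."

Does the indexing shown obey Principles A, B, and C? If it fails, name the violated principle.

The two coindexed NPs are *the dancers₁* and *each other₁*.
*each other₁* is an anaphor. Principle A requires it to be bound within its binding domain — the embedded TP, whose subject is the athletes₃.
Within that domain it is c-commanded by *the athletes₃*, which does not share its index.
*the dancers₁* does c-command the anaphor, but from outside its binding domain.
The anaphor is unbound in its domain → Principle A violation.

Principle A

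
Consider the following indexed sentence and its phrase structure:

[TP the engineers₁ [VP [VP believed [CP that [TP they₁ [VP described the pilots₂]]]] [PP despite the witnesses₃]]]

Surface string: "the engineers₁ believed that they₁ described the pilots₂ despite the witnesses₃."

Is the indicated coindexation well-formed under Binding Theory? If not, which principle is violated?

grammatical

The two coindexed NPs are *the engineers₁* and *they₁*.
*they₁* is a pronoun; nothing c-commands it within its binding domain (the embedded TP.), so Principle B holds trivially.
*the engineers₁* is an R-expression; *they₁* does not c-command it, and no other NP shares its index, so Principle C is satisfied.
All principles are respected.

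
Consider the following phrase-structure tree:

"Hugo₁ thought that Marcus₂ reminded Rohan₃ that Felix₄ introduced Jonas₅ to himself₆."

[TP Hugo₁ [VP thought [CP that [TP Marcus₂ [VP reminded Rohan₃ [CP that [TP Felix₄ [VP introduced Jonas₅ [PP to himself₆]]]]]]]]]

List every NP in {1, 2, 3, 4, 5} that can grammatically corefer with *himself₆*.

*himself* is an anaphor, so Principle A applies: it must be bound in its binding domain.
Binding domain of *himself₆*: the embedded TP, whose subject is Felix₄.
*Hugo₁* c-commands the anaphor but is outside its binding domain → cannot satisfy Principle A.
*Marcus₂* c-commands the anaphor but is outside its binding domain → cannot satisfy Principle A.
*Rohan₃* c-commands the anaphor but is outside its binding domain → cannot satisfy Principle A.
*Felix₄* c-commands the anaphor within its binding domain → licit binder.
*Jonas₅* c-commands the anaphor within its binding domain → licit binder.

{4, 5}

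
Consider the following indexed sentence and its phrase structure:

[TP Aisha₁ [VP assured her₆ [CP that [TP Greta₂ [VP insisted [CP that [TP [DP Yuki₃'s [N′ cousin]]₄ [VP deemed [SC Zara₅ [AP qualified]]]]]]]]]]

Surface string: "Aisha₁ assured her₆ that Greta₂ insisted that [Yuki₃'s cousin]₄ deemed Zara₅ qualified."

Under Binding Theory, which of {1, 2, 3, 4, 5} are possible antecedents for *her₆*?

none

*her* is a pronoun, so Principle B applies: it must be free in its binding domain.
Binding domain of *her₆*: the matrix TP, whose subject is Aisha₁.
*Aisha₁* c-commands the pronoun within its binding domain → coindexation would violate Principle B.
*Greta₂*: the pronoun c-commands this R-expression → coindexation would violate Principle C on *Greta₂*.
*Yuki₃*: the pronoun c-commands this R-expression → coindexation would violate Principle C on *Yuki₃*.
*[Yuki₃'s cousin]₄*: the pronoun c-commands this R-expression → coindexation would violate Principle C on *[Yuki₃'s cousin]₄*.
*Zara₅*: the pronoun c-commands this R-expression → coindexation would violate Principle C on *Zara₅*.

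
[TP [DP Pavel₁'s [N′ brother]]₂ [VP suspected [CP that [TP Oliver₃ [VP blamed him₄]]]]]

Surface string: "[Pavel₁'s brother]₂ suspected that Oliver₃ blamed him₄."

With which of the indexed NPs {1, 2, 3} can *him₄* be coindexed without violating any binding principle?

{1, 2}

*him* is a pronoun, so Principle B applies: it must be free in its binding domain.
Binding domain of *him₄*: the embedded TP, whose subject is Oliver₃.
*Pavel₁* and the pronoun do not c-command one another → neither Principle B nor Principle C is at stake; coindexation permitted.
*[Pavel₁'s brother]₂* c-commands the pronoun but from outside its binding domain, and is not c-commanded by it → coindexation permitted.
*Oliver₃* c-commands the pronoun within its binding domain → coindexation would violate Principle B.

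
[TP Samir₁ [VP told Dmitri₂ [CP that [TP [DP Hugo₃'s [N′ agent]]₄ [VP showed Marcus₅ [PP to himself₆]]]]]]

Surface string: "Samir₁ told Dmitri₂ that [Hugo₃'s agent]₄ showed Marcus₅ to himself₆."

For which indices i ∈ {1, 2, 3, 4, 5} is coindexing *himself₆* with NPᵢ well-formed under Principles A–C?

*himself* is an anaphor, so Principle A applies: it must be bound in its binding domain.
Binding domain of *himself₆*: the embedded TP, whose subject is [Hugo₃'s agent]₄.
*Samir₁* c-commands the anaphor but is outside its binding domain → cannot satisfy Principle A.
*Dmitri₂* c-commands the anaphor but is outside its binding domain → cannot satisfy Principle A.
*Hugo₃* does not c-command the anaphor → cannot bind it.
*[Hugo₃'s agent]₄* c-commands the anaphor within its binding domain → licit binder.
*Marcus₅* c-commands the anaphor within its binding domain → licit binder.

{4, 5}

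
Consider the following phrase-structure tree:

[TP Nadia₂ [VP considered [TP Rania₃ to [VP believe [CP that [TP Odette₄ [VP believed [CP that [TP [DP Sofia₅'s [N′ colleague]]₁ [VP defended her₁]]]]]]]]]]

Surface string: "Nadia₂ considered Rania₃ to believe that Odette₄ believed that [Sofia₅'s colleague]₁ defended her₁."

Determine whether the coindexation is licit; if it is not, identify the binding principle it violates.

The two coindexed NPs are *[Sofia₅'s colleague]₁* and *her₁*.
*her₁* is a pronoun. Its binding domain is the embedded TP, whose subject is [Sofia₅'s colleague]₁.
*[Sofia₅'s colleague]₁* c-commands it within that domain and carries the same index.
The pronoun is locally bound → Principle B violation.

Principle B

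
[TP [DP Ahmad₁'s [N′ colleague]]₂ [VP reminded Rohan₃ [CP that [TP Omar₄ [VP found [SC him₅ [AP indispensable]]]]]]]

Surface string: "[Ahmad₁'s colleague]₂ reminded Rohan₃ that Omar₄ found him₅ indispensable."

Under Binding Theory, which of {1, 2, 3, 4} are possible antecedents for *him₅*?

{1, 2, 3}

*him* is a pronoun, so Principle B applies: it must be free in its binding domain.
Binding domain of *him₅*: the embedded TP, whose subject is Omar₄.
*Ahmad₁* and the pronoun do not c-command one another → neither Principle B nor Principle C is at stake; coindexation permitted.
*[Ahmad₁'s colleague]₂* c-commands the pronoun but from outside its binding domain, and is not c-commanded by it → coindexation permitted.
*Rohan₃* c-commands the pronoun but from outside its binding domain, and is not c-commanded by it → coindexation permitted.
*Omar₄* c-commands the pronoun within its binding domain → coindexation would violate Principle B.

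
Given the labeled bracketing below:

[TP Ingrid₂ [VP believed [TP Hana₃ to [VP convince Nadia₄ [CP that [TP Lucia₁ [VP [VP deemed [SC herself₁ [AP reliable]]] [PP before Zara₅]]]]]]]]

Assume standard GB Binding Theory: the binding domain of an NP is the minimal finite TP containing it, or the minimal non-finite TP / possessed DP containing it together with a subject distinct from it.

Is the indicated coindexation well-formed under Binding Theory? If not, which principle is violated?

grammatical

The two coindexed NPs are *Lucia₁* and *herself₁*.
*herself₁* is an anaphor; its binding domain is the embedded TP, whose subject is Lucia₁. *Lucia₁* c-commands it within that domain and shares its index, so Principle A is satisfied.
*Lucia₁* is an R-expression; *herself₁* does not c-command it, and no other NP shares its index, so Principle C is satisfied.
All principles are respected.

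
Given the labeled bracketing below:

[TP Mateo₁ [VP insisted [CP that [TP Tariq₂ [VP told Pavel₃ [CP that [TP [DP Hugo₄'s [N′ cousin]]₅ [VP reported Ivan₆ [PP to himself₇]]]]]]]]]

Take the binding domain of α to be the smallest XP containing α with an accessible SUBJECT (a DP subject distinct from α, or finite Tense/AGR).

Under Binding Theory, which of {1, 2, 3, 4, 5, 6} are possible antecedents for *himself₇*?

{5, 6}

*himself* is an anaphor, so Principle A applies: it must be bound in its binding domain.
Binding domain of *himself₇*: the embedded TP, whose subject is [Hugo₄'s cousin]₅.
*Mateo₁* c-commands the anaphor but is outside its binding domain → cannot satisfy Principle A.
*Tariq₂* c-commands the anaphor but is outside its binding domain → cannot satisfy Principle A.
*Pavel₃* c-commands the anaphor but is outside its binding domain → cannot satisfy Principle A.
*Hugo₄* does not c-command the anaphor → cannot bind it.
*[Hugo₄'s cousin]₅* c-commands the anaphor within its binding domain → licit binder.
*Ivan₆* c-commands the anaphor within its binding domain → licit binder.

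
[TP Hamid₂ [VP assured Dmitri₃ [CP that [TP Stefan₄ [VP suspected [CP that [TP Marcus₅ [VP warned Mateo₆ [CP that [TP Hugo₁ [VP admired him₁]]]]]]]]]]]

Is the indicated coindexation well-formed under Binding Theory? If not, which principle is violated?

Principle B

The two coindexed NPs are *Hugo₁* and *him₁*.
*him₁* is a pronoun. Its binding domain is the embedded TP, whose subject is Hugo₁.
*Hugo₁* c-commands it within that domain and carries the same index.
The pronoun is locally bound → Principle B violation.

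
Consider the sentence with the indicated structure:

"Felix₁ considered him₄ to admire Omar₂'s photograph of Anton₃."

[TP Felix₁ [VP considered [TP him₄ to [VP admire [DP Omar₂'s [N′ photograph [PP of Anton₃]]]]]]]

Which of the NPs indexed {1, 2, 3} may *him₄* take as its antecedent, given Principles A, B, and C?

*him* is a pronoun, so Principle B applies: it must be free in its binding domain.
Binding domain of *him₄*: the matrix TP, whose subject is Felix₁.
*Felix₁* c-commands the pronoun within its binding domain → coindexation would violate Principle B.
*Omar₂*: the pronoun c-commands this R-expression → coindexation would violate Principle C on *Omar₂*.
*Anton₃*: the pronoun c-commands this R-expression → coindexation would violate Principle C on *Anton₃*.

none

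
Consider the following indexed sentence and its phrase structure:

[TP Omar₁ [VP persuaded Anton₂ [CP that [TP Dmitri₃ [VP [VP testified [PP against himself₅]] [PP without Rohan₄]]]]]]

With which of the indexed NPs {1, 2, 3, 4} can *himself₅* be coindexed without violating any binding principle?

{3}

*himself* is an anaphor, so Principle A applies: it must be bound in its binding domain.
Binding domain of *himself₅*: the embedded TP, whose subject is Dmitri₃.
*Omar₁* c-commands the anaphor but is outside its binding domain → cannot satisfy Principle A.
*Anton₂* c-commands the anaphor but is outside its binding domain → cannot satisfy Principle A.
*Dmitri₃* c-commands the anaphor within its binding domain → licit binder.
*Rohan₄* does not c-command the anaphor → cannot bind it.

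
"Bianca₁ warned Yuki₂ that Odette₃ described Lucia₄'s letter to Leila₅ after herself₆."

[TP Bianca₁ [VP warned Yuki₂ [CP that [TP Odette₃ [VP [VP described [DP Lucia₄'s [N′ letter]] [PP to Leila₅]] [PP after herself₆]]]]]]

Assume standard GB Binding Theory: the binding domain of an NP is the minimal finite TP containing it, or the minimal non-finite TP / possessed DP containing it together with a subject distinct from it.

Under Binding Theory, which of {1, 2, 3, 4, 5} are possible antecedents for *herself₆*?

*herself* is an anaphor, so Principle A applies: it must be bound in its binding domain.
Binding domain of *herself₆*: the embedded TP, whose subject is Odette₃.
*Bianca₁* c-commands the anaphor but is outside its binding domain → cannot satisfy Principle A.
*Yuki₂* c-commands the anaphor but is outside its binding domain → cannot satisfy Principle A.
*Odette₃* c-commands the anaphor within its binding domain → licit binder.
*Lucia₄* does not c-command the anaphor → cannot bind it.
*Leila₅* does not c-command the anaphor → cannot bind it.

{3}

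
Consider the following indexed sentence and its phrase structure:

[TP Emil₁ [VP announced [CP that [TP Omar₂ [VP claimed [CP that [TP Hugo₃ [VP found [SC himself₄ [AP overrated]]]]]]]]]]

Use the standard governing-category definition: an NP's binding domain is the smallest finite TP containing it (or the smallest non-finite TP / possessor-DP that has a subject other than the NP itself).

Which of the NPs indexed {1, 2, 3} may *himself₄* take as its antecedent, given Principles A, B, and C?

{3}

*himself* is an anaphor, so Principle A applies: it must be bound in its binding domain.
Binding domain of *himself₄*: the embedded TP, whose subject is Hugo₃.
*Emil₁* c-commands the anaphor but is outside its binding domain → cannot satisfy Principle A.
*Omar₂* c-commands the anaphor but is outside its binding domain → cannot satisfy Principle A.
*Hugo₃* c-commands the anaphor within its binding domain → licit binder.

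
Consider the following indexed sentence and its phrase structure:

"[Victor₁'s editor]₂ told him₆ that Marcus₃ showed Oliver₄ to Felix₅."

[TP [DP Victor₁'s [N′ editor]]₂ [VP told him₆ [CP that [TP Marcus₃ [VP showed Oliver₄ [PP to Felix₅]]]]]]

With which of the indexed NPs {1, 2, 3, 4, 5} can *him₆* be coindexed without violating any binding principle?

*him* is a pronoun, so Principle B applies: it must be free in its binding domain.
Binding domain of *him₆*: the matrix TP, whose subject is [Victor₁'s editor]₂.
*Victor₁* and the pronoun do not c-command one another → neither Principle B nor Principle C is at stake; coindexation permitted.
*[Victor₁'s editor]₂* c-commands the pronoun within its binding domain → coindexation would violate Principle B.
*Marcus₃*: the pronoun c-commands this R-expression → coindexation would violate Principle C on *Marcus₃*.
*Oliver₄*: the pronoun c-commands this R-expression → coindexation would violate Principle C on *Oliver₄*.
*Felix₅*: the pronoun c-commands this R-expression → coindexation would violate Principle C on *Felix₅*.

{1}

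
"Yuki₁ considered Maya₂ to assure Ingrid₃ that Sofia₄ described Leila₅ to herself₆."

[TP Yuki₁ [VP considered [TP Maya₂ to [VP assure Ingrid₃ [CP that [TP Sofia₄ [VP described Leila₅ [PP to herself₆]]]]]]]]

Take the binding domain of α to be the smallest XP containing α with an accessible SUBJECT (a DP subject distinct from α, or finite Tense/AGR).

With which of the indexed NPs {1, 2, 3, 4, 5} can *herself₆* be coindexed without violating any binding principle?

{4, 5}

*herself* is an anaphor, so Principle A applies: it must be bound in its binding domain.
Binding domain of *herself₆*: the embedded TP, whose subject is Sofia₄.
*Yuki₁* c-commands the anaphor but is outside its binding domain → cannot satisfy Principle A.
*Maya₂* c-commands the anaphor but is outside its binding domain → cannot satisfy Principle A.
*Ingrid₃* c-commands the anaphor but is outside its binding domain → cannot satisfy Principle A.
*Sofia₄* c-commands the anaphor within its binding domain → licit binder.
*Leila₅* c-commands the anaphor within its binding domain → licit binder.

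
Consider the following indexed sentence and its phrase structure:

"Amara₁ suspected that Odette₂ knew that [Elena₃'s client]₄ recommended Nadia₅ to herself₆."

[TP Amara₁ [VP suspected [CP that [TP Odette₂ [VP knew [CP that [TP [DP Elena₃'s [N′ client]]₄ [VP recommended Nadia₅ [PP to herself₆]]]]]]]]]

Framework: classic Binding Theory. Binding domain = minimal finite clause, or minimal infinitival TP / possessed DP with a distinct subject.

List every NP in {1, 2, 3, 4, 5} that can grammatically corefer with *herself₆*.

*herself* is an anaphor, so Principle A applies: it must be bound in its binding domain.
Binding domain of *herself₆*: the embedded TP, whose subject is [Elena₃'s client]₄.
*Amara₁* c-commands the anaphor but is outside its binding domain → cannot satisfy Principle A.
*Odette₂* c-commands the anaphor but is outside its binding domain → cannot satisfy Principle A.
*Elena₃* does not c-command the anaphor → cannot bind it.
*[Elena₃'s client]₄* c-commands the anaphor within its binding domain → licit binder.
*Nadia₅* c-commands the anaphor within its binding domain → licit binder.

{4, 5}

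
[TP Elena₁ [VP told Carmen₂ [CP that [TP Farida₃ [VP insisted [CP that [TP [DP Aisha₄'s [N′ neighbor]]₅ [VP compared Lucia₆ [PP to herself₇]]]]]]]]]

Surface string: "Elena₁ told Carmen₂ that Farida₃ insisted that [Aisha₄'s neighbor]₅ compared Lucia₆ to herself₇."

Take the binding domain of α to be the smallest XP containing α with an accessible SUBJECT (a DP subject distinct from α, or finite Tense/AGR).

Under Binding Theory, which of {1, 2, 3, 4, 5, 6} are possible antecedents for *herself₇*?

*herself* is an anaphor, so Principle A applies: it must be bound in its binding domain.
Binding domain of *herself₇*: the embedded TP, whose subject is [Aisha₄'s neighbor]₅.
*Elena₁* c-commands the anaphor but is outside its binding domain → cannot satisfy Principle A.
*Carmen₂* c-commands the anaphor but is outside its binding domain → cannot satisfy Principle A.
*Farida₃* c-commands the anaphor but is outside its binding domain → cannot satisfy Principle A.
*Aisha₄* does not c-command the anaphor → cannot bind it.
*[Aisha₄'s neighbor]₅* c-commands the anaphor within its binding domain → licit binder.
*Lucia₆* c-commands the anaphor within its binding domain → licit binder.

{5, 6}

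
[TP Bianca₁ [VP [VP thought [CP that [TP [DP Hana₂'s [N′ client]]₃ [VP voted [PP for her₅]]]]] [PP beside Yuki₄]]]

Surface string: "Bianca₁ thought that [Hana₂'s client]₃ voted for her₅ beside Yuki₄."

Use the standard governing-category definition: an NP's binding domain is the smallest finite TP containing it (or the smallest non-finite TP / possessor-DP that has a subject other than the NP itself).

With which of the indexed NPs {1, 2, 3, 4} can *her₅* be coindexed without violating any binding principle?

*her* is a pronoun, so Principle B applies: it must be free in its binding domain.
Binding domain of *her₅*: the embedded TP, whose subject is [Hana₂'s client]₃.
*Bianca₁* c-commands the pronoun but from outside its binding domain, and is not c-commanded by it → coindexation permitted.
*Hana₂* and the pronoun do not c-command one another → neither Principle B nor Principle C is at stake; coindexation permitted.
*[Hana₂'s client]₃* c-commands the pronoun within its binding domain → coindexation would violate Principle B.
*Yuki₄* and the pronoun do not c-command one another → neither Principle B nor Principle C is at stake; coindexation permitted.

{1, 2, 4}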